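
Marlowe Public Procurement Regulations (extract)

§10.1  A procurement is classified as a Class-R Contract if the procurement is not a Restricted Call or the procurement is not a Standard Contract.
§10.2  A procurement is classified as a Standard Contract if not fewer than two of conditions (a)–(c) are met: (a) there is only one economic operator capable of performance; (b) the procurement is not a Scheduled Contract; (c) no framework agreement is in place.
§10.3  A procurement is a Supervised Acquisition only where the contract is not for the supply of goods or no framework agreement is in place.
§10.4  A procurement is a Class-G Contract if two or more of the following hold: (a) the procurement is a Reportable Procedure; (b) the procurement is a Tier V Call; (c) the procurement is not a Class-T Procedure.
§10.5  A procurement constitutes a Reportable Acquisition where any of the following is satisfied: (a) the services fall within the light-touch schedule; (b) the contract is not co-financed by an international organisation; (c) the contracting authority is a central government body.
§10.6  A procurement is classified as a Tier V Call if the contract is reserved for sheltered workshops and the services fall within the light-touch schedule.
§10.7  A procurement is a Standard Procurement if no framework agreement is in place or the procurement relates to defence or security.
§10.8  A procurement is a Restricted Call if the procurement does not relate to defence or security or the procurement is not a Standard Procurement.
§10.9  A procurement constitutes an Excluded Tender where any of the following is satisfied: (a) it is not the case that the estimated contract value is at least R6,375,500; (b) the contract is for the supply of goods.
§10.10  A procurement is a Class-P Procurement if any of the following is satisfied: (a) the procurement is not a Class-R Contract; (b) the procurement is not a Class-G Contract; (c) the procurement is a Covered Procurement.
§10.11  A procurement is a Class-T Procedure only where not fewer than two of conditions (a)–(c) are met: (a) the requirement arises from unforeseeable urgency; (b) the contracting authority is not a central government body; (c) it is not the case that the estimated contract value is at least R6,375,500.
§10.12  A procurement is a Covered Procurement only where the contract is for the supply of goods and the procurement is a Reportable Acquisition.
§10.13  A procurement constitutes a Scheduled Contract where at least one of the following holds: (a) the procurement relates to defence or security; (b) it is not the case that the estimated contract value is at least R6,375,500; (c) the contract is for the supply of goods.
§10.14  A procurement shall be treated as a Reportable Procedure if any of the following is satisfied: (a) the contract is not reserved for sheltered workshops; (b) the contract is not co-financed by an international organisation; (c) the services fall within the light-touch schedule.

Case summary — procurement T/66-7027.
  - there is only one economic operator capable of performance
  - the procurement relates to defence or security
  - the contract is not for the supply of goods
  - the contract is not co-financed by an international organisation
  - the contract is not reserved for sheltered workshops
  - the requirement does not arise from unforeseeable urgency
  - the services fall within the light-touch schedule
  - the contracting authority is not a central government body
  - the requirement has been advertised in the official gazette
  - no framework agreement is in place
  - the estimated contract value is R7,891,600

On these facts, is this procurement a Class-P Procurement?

Under §10.7: no framework agreement is in place? yes; or the procurement relates to defence or security? yes. So the procurement is a Standard Procurement.
Under §10.8: the procurement does not relate to defence or security? no; or not a Standard Procurement (§10.7)? no. So the procurement is not a Restricted Call.
Under §10.13: the procurement relates to defence or security? yes; or estimated contract value: R7,891,600 ≥ R6,375,500? yes, so negated condition no; or the contract is for the supply of goods? no. So the procurement is a Scheduled Contract.
Under §10.2: there is only one economic operator capable of performance? yes; not a Scheduled Contract (§10.13)? no; no framework agreement is in place? yes — 2 of 3 hold (need ≥2) → satisfied.
Under §10.1: not a Restricted Call (§10.8)? yes; or not a Standard Contract (§10.2)? no. So the procurement is a Class-R Contract.
Under §10.14: the contract is not reserved for sheltered workshops? yes; or the contract is not co-financed by an international organisation? yes; or the services fall within the light-touch schedule? yes. So the procurement is a Reportable Procedure.
Under §10.6: the contract is reserved for sheltered workshops? no; and the services fall within the light-touch schedule? yes. So the procurement is not a Tier V Call.
Under §10.11: the requirement arises from unforeseeable urgency? no; the contracting authority is not a central government body? yes; estimated contract value: R7,891,600 ≥ R6,375,500? yes, so negated condition no — 1 of 3 hold (need ≥2) → not satisfied.
Under §10.4: Reportable Procedure (§10.14)? yes; Tier V Call (§10.6)? no; not a Class-T Procedure (§10.11)? yes — 2 of 3 hold (need ≥2) → satisfied.
Under §10.5: the services fall within the light-touch schedule? yes; or the contract is not co-financed by an international organisation? yes; or the contracting authority is a central government body? no. So the procurement is a Reportable Acquisition.
Under §10.12: the contract is for the supply of goods? no; and Reportable Acquisition (§10.5)? yes. So the procurement is not a Covered Procurement.
Under §10.10: not a Class-R Contract (§10.1)? no; or not a Class-G Contract (§10.4)? no; or Covered Procurement (§10.12)? no. So the procurement is not a Class-P Procurement.

No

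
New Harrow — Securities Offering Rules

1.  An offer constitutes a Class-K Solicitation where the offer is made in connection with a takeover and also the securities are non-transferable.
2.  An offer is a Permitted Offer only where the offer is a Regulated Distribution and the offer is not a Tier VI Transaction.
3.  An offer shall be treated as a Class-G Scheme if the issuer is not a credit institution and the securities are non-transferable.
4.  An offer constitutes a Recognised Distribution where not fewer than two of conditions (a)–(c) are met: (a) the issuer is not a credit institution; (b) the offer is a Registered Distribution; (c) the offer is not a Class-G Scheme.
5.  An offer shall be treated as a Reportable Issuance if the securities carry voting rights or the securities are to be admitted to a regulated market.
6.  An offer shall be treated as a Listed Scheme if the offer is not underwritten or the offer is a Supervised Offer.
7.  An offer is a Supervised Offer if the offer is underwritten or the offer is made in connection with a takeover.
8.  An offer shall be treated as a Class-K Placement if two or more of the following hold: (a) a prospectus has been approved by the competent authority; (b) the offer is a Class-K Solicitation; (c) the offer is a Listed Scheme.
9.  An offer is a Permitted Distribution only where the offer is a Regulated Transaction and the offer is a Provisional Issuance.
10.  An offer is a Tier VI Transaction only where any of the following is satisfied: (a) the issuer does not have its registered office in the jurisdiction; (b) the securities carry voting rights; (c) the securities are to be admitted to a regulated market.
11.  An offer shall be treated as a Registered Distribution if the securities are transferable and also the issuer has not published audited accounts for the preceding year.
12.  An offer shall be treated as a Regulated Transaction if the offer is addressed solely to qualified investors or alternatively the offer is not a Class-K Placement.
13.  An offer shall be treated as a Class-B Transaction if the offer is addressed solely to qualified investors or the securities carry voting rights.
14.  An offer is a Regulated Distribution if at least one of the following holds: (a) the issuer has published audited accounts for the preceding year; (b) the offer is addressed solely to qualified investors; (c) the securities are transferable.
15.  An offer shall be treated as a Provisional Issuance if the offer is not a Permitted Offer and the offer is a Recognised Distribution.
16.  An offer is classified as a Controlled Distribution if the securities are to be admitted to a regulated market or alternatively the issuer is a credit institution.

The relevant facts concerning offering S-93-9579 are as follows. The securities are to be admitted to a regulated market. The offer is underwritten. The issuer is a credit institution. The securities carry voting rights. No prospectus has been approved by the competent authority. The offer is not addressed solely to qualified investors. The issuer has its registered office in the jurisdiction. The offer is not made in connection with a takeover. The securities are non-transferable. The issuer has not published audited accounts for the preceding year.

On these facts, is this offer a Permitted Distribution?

paragraph 1 — Class-K Solicitation: [the offer is made in connection with a takeover? no] AND [the securities are non-transferable? yes] → not satisfied.
paragraph 7 — Supervised Offer: [the offer is underwritten? yes] OR [the offer is made in connection with a takeover? no] → satisfied.
paragraph 6 — Listed Scheme: [the offer is not underwritten? no] OR [Supervised Offer (paragraph 7)? yes] → satisfied.
paragraph 8 — Class-K Placement: a prospectus has been approved by the competent authority? no; Class-K Solicitation (paragraph 1)? no; Listed Scheme (paragraph 6)? yes — 1 of 3 hold (need ≥2) → not satisfied.
paragraph 12 — Regulated Transaction: [the offer is addressed solely to qualified investors? no] OR [not a Class-K Placement (paragraph 8)? yes] → satisfied.
paragraph 14 — Regulated Distribution: [the issuer has published audited accounts for the preceding year? no] OR [the offer is addressed solely to qualified investors? no] OR [the securities are transferable? no] → not satisfied.
paragraph 10 — Tier VI Transaction: [the issuer does not have its registered office in the jurisdiction? no] OR [the securities carry voting rights? yes] OR [the securities are to be admitted to a regulated market? yes] → satisfied.
paragraph 2 — Permitted Offer: [Regulated Distribution (paragraph 14)? no] AND [not a Tier VI Transaction (paragraph 10)? no] → not satisfied.
paragraph 11 — Registered Distribution: [the securities are transferable? no] AND [the issuer has not published audited accounts for the preceding year? yes] → not satisfied.
paragraph 3 — Class-G Scheme: [the issuer is not a credit institution? no] AND [the securities are non-transferable? yes] → not satisfied.
paragraph 4 — Recognised Distribution: the issuer is not a credit institution? no; Registered Distribution (paragraph 11)? no; not a Class-G Scheme (paragraph 3)? yes — 1 of 3 hold (need ≥2) → not satisfied.
paragraph 15 — Provisional Issuance: [not a Permitted Offer (paragraph 2)? yes] AND [Recognised Distribution (paragraph 4)? no] → not satisfied.
paragraph 9 — Permitted Distribution: [Regulated Transaction (paragraph 12)? yes] AND [Provisional Issuance (paragraph 15)? no] → not satisfied.

No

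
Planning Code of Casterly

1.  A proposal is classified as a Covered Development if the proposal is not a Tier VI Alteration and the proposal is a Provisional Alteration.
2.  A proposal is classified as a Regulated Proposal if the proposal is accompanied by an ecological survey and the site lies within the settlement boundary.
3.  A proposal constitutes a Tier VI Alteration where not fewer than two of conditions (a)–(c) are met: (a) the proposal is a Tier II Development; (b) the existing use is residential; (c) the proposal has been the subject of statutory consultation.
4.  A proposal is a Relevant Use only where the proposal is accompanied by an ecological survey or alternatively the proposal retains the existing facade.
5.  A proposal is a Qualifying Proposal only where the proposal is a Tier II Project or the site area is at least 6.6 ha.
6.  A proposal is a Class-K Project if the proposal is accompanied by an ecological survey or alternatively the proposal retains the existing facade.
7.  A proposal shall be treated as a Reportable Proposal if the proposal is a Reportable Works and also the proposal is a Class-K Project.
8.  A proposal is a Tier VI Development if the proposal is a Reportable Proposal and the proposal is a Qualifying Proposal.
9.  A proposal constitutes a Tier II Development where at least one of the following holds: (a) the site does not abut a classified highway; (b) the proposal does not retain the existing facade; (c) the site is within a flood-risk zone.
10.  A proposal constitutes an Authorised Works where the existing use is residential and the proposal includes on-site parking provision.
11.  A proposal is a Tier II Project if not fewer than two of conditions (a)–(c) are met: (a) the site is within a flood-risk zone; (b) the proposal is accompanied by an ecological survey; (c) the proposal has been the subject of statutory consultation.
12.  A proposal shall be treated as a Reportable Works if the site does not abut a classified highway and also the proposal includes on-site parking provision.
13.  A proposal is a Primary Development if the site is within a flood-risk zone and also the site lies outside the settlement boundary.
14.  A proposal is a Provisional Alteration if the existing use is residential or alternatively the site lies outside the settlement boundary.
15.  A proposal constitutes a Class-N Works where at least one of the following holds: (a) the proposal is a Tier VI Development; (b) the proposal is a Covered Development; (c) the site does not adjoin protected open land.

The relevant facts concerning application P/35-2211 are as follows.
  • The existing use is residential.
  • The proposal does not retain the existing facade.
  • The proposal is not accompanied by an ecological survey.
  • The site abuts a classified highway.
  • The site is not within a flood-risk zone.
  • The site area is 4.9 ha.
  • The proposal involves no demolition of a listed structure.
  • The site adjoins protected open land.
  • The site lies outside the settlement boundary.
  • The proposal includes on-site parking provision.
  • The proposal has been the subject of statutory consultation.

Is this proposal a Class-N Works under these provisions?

Under paragraph 12: the site does not abut a classified highway? no; and the proposal includes on-site parking provision? yes. So the proposal is not a Reportable Works.
Under paragraph 6: the proposal is accompanied by an ecological survey? no; or the proposal retains the existing facade? no. So the proposal is not a Class-K Project.
Under paragraph 7: Reportable Works (paragraph 12)? no; and Class-K Project (paragraph 6)? no. So the proposal is not a Reportable Proposal.
Under paragraph 11: the site is within a flood-risk zone? no; the proposal is accompanied by an ecological survey? no; the proposal has been the subject of statutory consultation? yes — 1 of 3 hold (need ≥2) → not satisfied.
Under paragraph 5: Tier II Project (paragraph 11)? no; or site area: 4.9 ha ≥ 6.6 ha? no. So the proposal is not a Qualifying Proposal.
Under paragraph 8: Reportable Proposal (paragraph 7)? no; and Qualifying Proposal (paragraph 5)? no. So the proposal is not a Tier VI Development.
Under paragraph 9: the site does not abut a classified highway? no; or the proposal does not retain the existing facade? yes; or the site is within a flood-risk zone? no. So the proposal is a Tier II Development.
Under paragraph 3: Tier II Development (paragraph 9)? yes; the existing use is residential? yes; the proposal has been the subject of statutory consultation? yes — 3 of 3 hold (need ≥2) → satisfied.
Under paragraph 14: the existing use is residential? yes; or the site lies outside the settlement boundary? yes. So the proposal is a Provisional Alteration.
Under paragraph 1: not a Tier VI Alteration (paragraph 3)? no; and Provisional Alteration (paragraph 14)? yes. So the proposal is not a Covered Development.
Under paragraph 15: Tier VI Development (paragraph 8)? no; or Covered Development (paragraph 1)? no; or the site does not adjoin protected open land? no. So the proposal is not a Class-N Works.

No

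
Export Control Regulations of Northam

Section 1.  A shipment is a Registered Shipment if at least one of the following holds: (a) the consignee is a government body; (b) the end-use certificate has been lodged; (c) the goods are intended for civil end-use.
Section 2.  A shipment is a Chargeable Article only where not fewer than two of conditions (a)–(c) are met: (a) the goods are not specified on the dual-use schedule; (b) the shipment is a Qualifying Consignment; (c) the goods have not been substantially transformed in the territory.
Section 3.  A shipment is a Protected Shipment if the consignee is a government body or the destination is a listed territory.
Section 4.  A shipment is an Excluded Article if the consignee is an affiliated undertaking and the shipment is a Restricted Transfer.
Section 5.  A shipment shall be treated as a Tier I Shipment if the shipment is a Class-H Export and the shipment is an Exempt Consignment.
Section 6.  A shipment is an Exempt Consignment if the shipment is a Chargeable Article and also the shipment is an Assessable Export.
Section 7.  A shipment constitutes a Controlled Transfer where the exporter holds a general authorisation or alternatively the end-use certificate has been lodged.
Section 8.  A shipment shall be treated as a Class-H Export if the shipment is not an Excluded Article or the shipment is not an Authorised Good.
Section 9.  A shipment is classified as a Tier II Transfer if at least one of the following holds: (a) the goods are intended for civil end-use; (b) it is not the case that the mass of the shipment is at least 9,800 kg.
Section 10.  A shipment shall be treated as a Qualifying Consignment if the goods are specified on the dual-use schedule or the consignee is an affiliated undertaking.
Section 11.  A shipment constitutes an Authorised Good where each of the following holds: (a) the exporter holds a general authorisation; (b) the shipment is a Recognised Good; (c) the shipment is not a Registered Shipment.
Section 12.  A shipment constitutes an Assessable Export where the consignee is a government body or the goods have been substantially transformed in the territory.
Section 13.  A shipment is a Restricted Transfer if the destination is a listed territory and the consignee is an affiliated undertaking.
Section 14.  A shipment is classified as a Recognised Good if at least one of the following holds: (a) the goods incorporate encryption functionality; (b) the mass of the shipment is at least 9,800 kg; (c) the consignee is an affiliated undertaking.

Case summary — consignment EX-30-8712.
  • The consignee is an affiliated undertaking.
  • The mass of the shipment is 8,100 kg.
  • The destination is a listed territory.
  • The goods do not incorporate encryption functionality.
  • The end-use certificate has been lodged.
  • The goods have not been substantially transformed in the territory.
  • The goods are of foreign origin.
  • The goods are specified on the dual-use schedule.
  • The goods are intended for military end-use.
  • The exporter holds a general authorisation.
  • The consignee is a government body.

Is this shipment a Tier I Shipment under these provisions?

Under section 13: the destination is a listed territory? yes; and the consignee is an affiliated undertaking? yes. So the shipment is a Restricted Transfer.
Under section 4: the consignee is an affiliated undertaking? yes; and Restricted Transfer (section 13)? yes. So the shipment is an Excluded Article.
Under section 14: the goods incorporate encryption functionality? no; or mass of the shipment: 8,100 kg ≥ 9,800 kg? no; or the consignee is an affiliated undertaking? yes. So the shipment is a Recognised Good.
Under section 1: the consignee is a government body? yes; or the end-use certificate has been lodged? yes; or the goods are intended for civil end-use? no. So the shipment is a Registered Shipment.
Under section 11: the exporter holds a general authorisation? yes; and Recognised Good (section 14)? yes; and not a Registered Shipment (section 1)? no. So the shipment is not an Authorised Good.
Under section 8: not an Excluded Article (section 4)? no; or not an Authorised Good (section 11)? yes. So the shipment is a Class-H Export.
Under section 10: the goods are specified on the dual-use schedule? yes; or the consignee is an affiliated undertaking? yes. So the shipment is a Qualifying Consignment.
Under section 2: the goods are not specified on the dual-use schedule? no; Qualifying Consignment (section 10)? yes; the goods have not been substantially transformed in the territory? yes — 2 of 3 hold (need ≥2) → satisfied.
Under section 12: the consignee is a government body? yes; or the goods have been substantially transformed in the territory? no. So the shipment is an Assessable Export.
Under section 6: Chargeable Article (section 2)? yes; and Assessable Export (section 12)? yes. So the shipment is an Exempt Consignment.
Under section 5: Class-H Export (section 8)? yes; and Exempt Consignment (section 6)? yes. So the shipment is a Tier I Shipment.

Yes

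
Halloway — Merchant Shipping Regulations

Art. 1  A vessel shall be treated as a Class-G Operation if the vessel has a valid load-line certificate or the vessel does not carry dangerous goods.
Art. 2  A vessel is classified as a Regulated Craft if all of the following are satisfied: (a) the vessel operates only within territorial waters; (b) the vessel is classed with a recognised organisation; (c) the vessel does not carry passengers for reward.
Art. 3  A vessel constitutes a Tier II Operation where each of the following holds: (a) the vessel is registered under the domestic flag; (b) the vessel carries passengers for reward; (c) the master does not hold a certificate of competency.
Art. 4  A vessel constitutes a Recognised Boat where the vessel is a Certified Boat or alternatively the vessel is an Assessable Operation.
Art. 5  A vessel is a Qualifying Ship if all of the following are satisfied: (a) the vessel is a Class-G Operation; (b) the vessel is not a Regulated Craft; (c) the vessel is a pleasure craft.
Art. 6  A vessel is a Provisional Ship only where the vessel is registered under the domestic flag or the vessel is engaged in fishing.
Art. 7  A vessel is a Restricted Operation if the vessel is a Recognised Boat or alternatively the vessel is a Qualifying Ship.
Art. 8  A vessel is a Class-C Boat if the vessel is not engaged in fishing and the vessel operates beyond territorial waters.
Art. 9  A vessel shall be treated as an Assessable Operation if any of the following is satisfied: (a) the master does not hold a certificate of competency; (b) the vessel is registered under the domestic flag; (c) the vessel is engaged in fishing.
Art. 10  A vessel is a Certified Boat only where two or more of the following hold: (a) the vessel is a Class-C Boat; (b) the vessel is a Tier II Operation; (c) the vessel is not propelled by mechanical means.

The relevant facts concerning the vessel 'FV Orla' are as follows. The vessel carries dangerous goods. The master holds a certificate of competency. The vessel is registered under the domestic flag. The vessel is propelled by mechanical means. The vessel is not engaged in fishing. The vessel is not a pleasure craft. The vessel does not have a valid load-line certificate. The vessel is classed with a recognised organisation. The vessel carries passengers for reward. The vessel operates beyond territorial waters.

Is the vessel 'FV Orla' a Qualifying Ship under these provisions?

Under article 1: the vessel has a valid load-line certificate? no; or the vessel does not carry dangerous goods? no. So the vessel is not a Class-G Operation.
Under article 2: the vessel operates only within territorial waters? no; and the vessel is classed with a recognised organisation? yes; and the vessel does not carry passengers for reward? no. So the vessel is not a Regulated Craft.
Under article 5: Class-G Operation (article 1)? no; and not a Regulated Craft (article 2)? yes; and the vessel is a pleasure craft? no. So the vessel is not a Qualifying Ship.

No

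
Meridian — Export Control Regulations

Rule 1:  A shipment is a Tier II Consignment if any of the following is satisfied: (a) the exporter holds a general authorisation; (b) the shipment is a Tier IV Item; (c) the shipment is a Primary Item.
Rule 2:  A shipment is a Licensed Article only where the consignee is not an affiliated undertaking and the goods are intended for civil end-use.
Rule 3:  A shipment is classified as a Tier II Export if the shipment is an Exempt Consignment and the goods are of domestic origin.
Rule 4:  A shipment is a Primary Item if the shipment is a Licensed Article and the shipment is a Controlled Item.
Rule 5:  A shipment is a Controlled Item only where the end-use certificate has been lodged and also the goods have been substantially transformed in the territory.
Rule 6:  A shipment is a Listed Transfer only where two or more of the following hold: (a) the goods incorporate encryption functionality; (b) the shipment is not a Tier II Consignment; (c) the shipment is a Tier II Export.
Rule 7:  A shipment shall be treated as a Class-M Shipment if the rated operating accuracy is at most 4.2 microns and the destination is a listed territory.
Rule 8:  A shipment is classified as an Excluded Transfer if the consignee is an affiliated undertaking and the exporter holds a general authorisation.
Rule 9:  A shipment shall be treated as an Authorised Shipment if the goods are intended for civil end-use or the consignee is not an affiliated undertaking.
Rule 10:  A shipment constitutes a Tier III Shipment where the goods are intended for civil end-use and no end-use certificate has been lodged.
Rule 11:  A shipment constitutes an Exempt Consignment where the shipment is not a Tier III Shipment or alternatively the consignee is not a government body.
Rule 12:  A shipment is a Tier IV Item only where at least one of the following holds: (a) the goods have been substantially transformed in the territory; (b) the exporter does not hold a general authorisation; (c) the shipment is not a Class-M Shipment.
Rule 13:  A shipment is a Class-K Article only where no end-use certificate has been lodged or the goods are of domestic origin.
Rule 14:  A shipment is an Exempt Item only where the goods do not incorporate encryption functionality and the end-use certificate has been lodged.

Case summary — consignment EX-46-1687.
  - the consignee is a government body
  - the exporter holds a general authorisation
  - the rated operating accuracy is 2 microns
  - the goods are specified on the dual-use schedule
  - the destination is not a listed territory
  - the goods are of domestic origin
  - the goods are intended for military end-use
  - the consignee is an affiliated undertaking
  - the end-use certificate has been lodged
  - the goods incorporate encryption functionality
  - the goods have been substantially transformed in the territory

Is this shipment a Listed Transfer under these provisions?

rule 7 — Class-M Shipment: [rated operating accuracy: 2 microns ≤ 4.2 microns? yes] AND [the destination is a listed territory? no] → not satisfied.
rule 12 — Tier IV Item: [the goods have been substantially transformed in the territory? yes] OR [the exporter does not hold a general authorisation? no] OR [not a Class-M Shipment (rule 7)? yes] → satisfied.
rule 2 — Licensed Article: [the consignee is not an affiliated undertaking? no] AND [the goods are intended for civil end-use? no] → not satisfied.
rule 5 — Controlled Item: [the end-use certificate has been lodged? yes] AND [the goods have been substantially transformed in the territory? yes] → satisfied.
rule 4 — Primary Item: [Licensed Article (rule 2)? no] AND [Controlled Item (rule 5)? yes] → not satisfied.
rule 1 — Tier II Consignment: [the exporter holds a general authorisation? yes] OR [Tier IV Item (rule 12)? yes] OR [Primary Item (rule 4)? no] → satisfied.
rule 10 — Tier III Shipment: [the goods are intended for civil end-use? no] AND [no end-use certificate has been lodged? no] → not satisfied.
rule 11 — Exempt Consignment: [not a Tier III Shipment (rule 10)? yes] OR [the consignee is not a government body? no] → satisfied.
rule 3 — Tier II Export: [Exempt Consignment (rule 11)? yes] AND [the goods are of domestic origin? yes] → satisfied.
rule 6 — Listed Transfer: the goods incorporate encryption functionality? yes; not a Tier II Consignment (rule 1)? no; Tier II Export (rule 3)? yes — 2 of 3 hold (need ≥2) → satisfied.

Yes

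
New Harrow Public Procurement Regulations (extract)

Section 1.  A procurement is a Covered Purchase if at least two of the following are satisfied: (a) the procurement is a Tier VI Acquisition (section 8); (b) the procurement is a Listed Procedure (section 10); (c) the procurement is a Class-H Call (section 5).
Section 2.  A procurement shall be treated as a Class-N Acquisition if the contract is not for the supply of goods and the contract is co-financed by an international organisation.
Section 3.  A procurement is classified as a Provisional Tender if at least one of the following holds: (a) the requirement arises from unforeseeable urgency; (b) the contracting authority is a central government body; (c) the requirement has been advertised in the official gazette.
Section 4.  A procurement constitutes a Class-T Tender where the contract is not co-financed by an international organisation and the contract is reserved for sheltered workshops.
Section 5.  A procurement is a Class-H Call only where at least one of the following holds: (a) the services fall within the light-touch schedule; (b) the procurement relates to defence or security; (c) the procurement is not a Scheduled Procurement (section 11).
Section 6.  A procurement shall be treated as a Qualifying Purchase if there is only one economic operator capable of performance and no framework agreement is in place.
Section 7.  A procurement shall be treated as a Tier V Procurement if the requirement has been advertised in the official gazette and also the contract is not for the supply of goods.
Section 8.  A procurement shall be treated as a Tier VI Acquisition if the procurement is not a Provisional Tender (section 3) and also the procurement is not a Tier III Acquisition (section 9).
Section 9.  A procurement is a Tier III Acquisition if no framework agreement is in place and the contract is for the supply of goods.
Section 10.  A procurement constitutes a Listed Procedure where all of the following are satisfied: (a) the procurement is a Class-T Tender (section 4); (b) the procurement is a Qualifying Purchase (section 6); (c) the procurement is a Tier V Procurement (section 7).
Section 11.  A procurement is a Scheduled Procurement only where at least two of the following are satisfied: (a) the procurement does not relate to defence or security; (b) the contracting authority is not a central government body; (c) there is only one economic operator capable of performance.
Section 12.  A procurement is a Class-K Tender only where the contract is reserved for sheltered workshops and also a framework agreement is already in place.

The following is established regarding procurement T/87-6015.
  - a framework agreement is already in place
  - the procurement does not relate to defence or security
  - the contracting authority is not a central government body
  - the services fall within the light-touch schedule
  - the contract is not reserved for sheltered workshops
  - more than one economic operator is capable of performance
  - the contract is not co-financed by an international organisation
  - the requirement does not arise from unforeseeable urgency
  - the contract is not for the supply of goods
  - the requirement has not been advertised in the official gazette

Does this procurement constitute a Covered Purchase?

section 3 — Provisional Tender: [the requirement arises from unforeseeable urgency? no] OR [the contracting authority is a central government body? no] OR [the requirement has been advertised in the official gazette? no] → not satisfied.
section 9 — Tier III Acquisition: [no framework agreement is in place? no] AND [the contract is for the supply of goods? no] → not satisfied.
section 8 — Tier VI Acquisition: [not a Provisional Tender (section 3)? yes] AND [not a Tier III Acquisition (section 9)? yes] → satisfied.
section 4 — Class-T Tender: [the contract is not co-financed by an international organisation? yes] AND [the contract is reserved for sheltered workshops? no] → not satisfied.
section 6 — Qualifying Purchase: [there is only one economic operator capable of performance? no] AND [no framework agreement is in place? no] → not satisfied.
section 7 — Tier V Procurement: [the requirement has been advertised in the official gazette? no] AND [the contract is not for the supply of goods? yes] → not satisfied.
section 10 — Listed Procedure: [Class-T Tender (section 4)? no] AND [Qualifying Purchase (section 6)? no] AND [Tier V Procurement (section 7)? no] → not satisfied.
section 11 — Scheduled Procurement: the procurement does not relate to defence or security? yes; the contracting authority is not a central government body? yes; there is only one economic operator capable of performance? no — 2 of 3 hold (need ≥2) → satisfied.
section 5 — Class-H Call: [the services fall within the light-touch schedule? yes] OR [the procurement relates to defence or security? no] OR [not a Scheduled Procurement (section 11)? no] → satisfied.
section 1 — Covered Purchase: Tier VI Acquisition (section 8)? yes; Listed Procedure (section 10)? no; Class-H Call (section 5)? yes — 2 of 3 hold (need ≥2) → satisfied.

Yes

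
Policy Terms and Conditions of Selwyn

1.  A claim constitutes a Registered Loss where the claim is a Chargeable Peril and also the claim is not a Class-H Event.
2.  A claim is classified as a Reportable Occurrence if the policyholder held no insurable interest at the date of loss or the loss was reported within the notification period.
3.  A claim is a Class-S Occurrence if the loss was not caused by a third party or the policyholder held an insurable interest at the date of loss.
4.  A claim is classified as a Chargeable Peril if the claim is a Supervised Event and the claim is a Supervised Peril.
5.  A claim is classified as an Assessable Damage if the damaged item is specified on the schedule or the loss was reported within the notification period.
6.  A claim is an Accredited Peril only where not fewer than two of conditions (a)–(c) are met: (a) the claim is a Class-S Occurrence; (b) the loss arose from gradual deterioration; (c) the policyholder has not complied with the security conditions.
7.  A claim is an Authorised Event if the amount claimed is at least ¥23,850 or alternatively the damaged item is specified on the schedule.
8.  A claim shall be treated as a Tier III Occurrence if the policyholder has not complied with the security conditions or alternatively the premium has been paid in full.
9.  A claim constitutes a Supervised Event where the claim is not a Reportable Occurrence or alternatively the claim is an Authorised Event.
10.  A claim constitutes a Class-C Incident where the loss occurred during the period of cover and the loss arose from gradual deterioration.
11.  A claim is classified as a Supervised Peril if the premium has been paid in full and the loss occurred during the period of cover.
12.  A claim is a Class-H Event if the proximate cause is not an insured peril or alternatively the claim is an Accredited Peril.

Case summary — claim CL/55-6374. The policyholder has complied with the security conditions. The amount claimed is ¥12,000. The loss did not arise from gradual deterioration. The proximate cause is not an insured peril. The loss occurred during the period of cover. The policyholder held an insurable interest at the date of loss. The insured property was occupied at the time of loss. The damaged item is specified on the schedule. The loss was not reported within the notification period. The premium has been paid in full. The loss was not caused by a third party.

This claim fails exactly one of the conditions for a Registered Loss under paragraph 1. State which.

paragraph 2 — Reportable Occurrence: [the policyholder held no insurable interest at the date of loss? no] OR [the loss was reported within the notification period? no] → not satisfied.
paragraph 7 — Authorised Event: [amount claimed: ¥12,000 ≥ ¥23,850? no] OR [the damaged item is specified on the schedule? yes] → satisfied.
paragraph 9 — Supervised Event: [not a Reportable Occurrence (paragraph 2)? yes] OR [Authorised Event (paragraph 7)? yes] → satisfied.
paragraph 11 — Supervised Peril: [the premium has been paid in full? yes] AND [the loss occurred during the period of cover? yes] → satisfied.
paragraph 4 — Chargeable Peril: [Supervised Event (paragraph 9)? yes] AND [Supervised Peril (paragraph 11)? yes] → satisfied.
paragraph 3 — Class-S Occurrence: [the loss was not caused by a third party? yes] OR [the policyholder held an insurable interest at the date of loss? yes] → satisfied.
paragraph 6 — Accredited Peril: Class-S Occurrence (paragraph 3)? yes; the loss arose from gradual deterioration? no; the policyholder has not complied with the security conditions? no — 1 of 3 hold (need ≥2) → not satisfied.
paragraph 12 — Class-H Event: [the proximate cause is not an insured peril? yes] OR [Accredited Peril (paragraph 6)? no] → satisfied.
paragraph 1 — Registered Loss: [Chargeable Peril (paragraph 4)? yes] AND [not a Class-H Event (paragraph 12)? no] → not satisfied.

Class-H Event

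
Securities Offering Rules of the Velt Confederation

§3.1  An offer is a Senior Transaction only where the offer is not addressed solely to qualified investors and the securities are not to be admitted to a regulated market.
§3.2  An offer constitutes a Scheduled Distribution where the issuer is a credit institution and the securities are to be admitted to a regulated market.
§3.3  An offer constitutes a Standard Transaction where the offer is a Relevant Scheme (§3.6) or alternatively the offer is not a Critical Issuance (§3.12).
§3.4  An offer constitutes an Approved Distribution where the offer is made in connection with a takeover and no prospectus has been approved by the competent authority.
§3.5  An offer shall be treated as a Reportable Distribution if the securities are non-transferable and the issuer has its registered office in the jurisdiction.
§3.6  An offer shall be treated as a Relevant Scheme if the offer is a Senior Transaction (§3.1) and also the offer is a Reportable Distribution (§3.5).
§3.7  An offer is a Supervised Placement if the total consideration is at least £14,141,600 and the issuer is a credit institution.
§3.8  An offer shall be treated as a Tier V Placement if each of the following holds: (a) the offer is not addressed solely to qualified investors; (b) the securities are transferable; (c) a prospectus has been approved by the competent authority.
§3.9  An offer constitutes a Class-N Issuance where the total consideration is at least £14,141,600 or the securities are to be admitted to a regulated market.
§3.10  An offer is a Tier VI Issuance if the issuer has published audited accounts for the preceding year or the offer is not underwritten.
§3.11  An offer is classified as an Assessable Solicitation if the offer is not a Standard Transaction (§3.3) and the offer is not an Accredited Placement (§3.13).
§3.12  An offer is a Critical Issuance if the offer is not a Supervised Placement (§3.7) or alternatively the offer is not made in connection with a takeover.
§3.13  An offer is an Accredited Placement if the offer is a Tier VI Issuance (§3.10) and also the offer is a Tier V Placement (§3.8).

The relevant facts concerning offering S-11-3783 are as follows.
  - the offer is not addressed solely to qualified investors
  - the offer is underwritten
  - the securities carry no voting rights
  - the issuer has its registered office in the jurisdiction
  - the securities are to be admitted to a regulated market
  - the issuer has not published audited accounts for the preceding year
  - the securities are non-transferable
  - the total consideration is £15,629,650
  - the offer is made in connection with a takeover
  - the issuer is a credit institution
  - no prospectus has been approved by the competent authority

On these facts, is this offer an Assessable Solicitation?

Under §3.1: the offer is not addressed solely to qualified investors? yes; and the securities are not to be admitted to a regulated market? no. So the offer is not a Senior Transaction.
Under §3.5: the securities are non-transferable? yes; and the issuer has its registered office in the jurisdiction? yes. So the offer is a Reportable Distribution.
Under §3.6: Senior Transaction (§3.1)? no; and Reportable Distribution (§3.5)? yes. So the offer is not a Relevant Scheme.
Under §3.7: total consideration: £15,629,650 ≥ £14,141,600? yes; and the issuer is a credit institution? yes. So the offer is a Supervised Placement.
Under §3.12: not a Supervised Placement (§3.7)? no; or the offer is not made in connection with a takeover? no. So the offer is not a Critical Issuance.
Under §3.3: Relevant Scheme (§3.6)? no; or not a Critical Issuance (§3.12)? yes. So the offer is a Standard Transaction.
Under §3.10: the issuer has published audited accounts for the preceding year? no; or the offer is not underwritten? no. So the offer is not a Tier VI Issuance.
Under §3.8: the offer is not addressed solely to qualified investors? yes; and the securities are transferable? no; and a prospectus has been approved by the competent authority? no. So the offer is not a Tier V Placement.
Under §3.13: Tier VI Issuance (§3.10)? no; and Tier V Placement (§3.8)? no. So the offer is not an Accredited Placement.
Under §3.11: not a Standard Transaction (§3.3)? no; and not an Accredited Placement (§3.13)? yes. So the offer is not an Assessable Solicitation.

No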